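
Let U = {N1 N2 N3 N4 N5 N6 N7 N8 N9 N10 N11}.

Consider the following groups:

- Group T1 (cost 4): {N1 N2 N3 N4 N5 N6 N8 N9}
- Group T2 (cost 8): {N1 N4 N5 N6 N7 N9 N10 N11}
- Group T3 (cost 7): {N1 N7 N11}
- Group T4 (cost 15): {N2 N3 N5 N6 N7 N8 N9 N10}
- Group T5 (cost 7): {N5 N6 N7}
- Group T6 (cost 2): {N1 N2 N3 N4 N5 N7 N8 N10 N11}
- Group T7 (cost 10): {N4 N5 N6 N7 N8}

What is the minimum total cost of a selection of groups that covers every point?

6

T1, T6 together cover every point (T1 ∪ T6 = {N1, N2, N3, N4, N5, N6, N7, N8, N9, N10, N11}); total cost 4 + 2 = 6.
No covering selection has total cost below 6.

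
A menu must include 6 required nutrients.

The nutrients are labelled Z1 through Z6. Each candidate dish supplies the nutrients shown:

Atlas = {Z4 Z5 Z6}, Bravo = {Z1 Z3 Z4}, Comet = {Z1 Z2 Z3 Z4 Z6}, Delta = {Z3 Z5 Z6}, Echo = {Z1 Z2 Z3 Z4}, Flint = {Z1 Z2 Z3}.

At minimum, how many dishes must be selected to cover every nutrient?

2

Atlas and Echo together: Atlas ∪ Echo = {Z1, Z2, Z3, Z4, Z5, Z6} — every nutrient is covered.
No single dish has all 6 nutrients (the largest, Comet, has 5), so 2 is optimal.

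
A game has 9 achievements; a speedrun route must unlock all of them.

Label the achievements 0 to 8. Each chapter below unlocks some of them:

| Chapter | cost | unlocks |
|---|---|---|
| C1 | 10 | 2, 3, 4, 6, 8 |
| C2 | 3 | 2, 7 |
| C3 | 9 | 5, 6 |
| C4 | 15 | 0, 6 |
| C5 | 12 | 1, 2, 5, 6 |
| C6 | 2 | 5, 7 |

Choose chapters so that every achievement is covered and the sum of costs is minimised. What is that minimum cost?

C1, C4, C5, C6 together cover every achievement (C1 ∪ C4 ∪ C5 ∪ C6 = {0, 1, 2, 3, 4, 5, 6, 7, 8}); total cost 10 + 15 + 12 + 2 = 39.
No covering selection has total cost below 39.

39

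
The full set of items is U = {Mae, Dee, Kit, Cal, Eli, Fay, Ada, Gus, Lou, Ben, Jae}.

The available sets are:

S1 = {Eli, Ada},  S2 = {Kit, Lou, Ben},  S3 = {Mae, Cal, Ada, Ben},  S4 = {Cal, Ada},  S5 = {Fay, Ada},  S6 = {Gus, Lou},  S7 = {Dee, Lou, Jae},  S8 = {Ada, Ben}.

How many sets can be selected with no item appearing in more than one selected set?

2

S7, S8 are pairwise disjoint (S7={Dee,Lou,Jae}; S8={Ada,Ben}).
Every remaining set overlaps one of these, and no 3 of the listed sets are pairwise disjoint, so 2 is the maximum.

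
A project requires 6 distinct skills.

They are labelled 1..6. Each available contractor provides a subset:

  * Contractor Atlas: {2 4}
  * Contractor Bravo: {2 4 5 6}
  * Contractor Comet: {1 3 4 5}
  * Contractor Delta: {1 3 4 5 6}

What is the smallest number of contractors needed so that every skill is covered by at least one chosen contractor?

Take {Atlas, Delta}. Their union is {1, 2, 3, 4, 5, 6}, which is all 6 skills.
No single contractor has all 6 skills (the largest, Delta, has 5), so 2 is optimal.

2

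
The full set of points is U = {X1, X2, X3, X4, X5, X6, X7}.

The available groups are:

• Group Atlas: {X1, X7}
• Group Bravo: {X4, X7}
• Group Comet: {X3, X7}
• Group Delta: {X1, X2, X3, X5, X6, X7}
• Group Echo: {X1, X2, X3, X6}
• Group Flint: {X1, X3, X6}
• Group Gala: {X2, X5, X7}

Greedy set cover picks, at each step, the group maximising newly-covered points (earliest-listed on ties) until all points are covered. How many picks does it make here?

Greedy: pick Delta (covers 6 new) → pick Bravo (covers 1 new). Total picks: 2.

2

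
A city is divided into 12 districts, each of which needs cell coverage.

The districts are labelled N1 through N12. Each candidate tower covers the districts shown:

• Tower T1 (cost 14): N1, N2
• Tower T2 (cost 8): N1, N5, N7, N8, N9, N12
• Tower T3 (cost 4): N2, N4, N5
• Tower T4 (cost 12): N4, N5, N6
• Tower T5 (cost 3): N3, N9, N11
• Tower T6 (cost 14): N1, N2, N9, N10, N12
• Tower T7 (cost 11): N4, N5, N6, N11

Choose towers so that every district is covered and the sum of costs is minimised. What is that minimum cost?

36

T2, T5, T6, T7 together cover every district (T2 ∪ T5 ∪ T6 ∪ T7 = {N1, N2, N3, N4, N5, N6, N7, N8, N9, N10, N11, N12}); total cost 8 + 3 + 14 + 11 = 36.
The greedy pick T5, T3, T2, T7, T6 costs 40; no covering selection beats 36.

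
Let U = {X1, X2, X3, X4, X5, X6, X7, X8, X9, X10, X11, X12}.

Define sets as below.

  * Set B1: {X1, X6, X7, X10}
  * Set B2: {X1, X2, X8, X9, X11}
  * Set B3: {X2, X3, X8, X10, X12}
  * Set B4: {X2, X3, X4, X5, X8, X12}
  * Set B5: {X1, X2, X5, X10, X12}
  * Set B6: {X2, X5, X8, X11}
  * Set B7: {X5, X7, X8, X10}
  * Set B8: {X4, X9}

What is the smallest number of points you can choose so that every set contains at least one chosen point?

3

H = {X4, X10, X11} meets every set (each contains at least one member of H), and |H| = 3.
The sets B1, B6, B8 are pairwise disjoint, so any hitting set needs a separate point for each — at least 3. Hence 3 is optimal.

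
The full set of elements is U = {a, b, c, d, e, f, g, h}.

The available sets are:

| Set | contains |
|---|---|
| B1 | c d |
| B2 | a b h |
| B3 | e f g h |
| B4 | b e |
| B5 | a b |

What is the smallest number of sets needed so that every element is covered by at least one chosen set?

Take {B1, B2, B3}. Their union is {a, b, c, d, e, f, g, h}, which is all 8 elements.
Only B1 contains c, so B1 is forced; the remaining 6 elements need at least 2 more sets (each remaining set adds at most 4) — so at least 3 sets are needed, and 3 is optimal.

3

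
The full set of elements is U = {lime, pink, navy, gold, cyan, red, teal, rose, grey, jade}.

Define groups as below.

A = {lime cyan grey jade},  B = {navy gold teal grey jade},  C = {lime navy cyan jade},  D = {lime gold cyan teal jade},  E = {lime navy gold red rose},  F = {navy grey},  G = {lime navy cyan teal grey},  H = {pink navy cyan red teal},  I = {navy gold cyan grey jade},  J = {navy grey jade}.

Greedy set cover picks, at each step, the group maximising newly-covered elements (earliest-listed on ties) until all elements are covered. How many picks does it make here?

Greedy: pick B (covers 5 new) → pick E (covers 3 new) → pick H (covers 2 new). Total picks: 3.

3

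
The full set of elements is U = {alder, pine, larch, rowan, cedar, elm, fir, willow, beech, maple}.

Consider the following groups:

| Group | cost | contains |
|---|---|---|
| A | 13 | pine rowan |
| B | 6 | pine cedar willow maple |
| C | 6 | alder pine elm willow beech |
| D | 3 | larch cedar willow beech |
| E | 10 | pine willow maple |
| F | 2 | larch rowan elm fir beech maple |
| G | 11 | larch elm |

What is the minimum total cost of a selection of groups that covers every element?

11

C, D, F together cover every element (C ∪ D ∪ F = {alder, pine, larch, rowan, cedar, elm, fir, willow, beech, maple}); total cost 6 + 3 + 2 = 11.
No covering selection has total cost below 11.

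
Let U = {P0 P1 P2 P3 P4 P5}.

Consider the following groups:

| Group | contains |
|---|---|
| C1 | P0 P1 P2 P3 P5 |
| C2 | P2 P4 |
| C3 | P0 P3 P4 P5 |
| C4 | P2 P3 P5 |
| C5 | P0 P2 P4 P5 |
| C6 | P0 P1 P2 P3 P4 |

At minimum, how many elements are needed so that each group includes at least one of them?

2

H = {P2, P5} meets every group (each contains at least one member of H), and |H| = 2.
No single element lies in every group, so at least 2 are needed and 2 is optimal.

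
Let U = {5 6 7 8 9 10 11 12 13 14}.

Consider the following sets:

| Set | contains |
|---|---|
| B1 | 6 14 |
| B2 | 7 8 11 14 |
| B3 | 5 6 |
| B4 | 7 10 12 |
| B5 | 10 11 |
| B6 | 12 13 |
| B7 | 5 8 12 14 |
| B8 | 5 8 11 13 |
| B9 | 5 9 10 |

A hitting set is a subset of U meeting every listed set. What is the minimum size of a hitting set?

4

Take H = {5, 6, 11, 12}. Each listed set contains at least one of these, so H is a hitting set of size 4.
No choice of 3 points meets every set, so 4 is the minimum.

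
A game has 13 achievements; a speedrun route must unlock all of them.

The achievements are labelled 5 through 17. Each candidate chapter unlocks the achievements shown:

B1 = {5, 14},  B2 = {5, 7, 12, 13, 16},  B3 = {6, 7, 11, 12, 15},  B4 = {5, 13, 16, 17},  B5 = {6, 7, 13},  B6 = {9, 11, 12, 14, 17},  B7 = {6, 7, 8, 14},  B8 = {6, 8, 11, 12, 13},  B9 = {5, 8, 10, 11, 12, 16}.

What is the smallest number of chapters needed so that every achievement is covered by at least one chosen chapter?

4

B3 and B5 and B6 and B9 together: B3 ∪ B5 ∪ B6 ∪ B9 = {5, 6, 7, 8, 9, 10, 11, 12, 13, 14, 15, 16, 17} — every achievement is covered.
Only B9 contains 10, so B9 is forced; the remaining 7 achievements need at least 3 more chapters (each remaining chapter adds at most 3) — so at least 4 chapters are needed, and 4 is optimal.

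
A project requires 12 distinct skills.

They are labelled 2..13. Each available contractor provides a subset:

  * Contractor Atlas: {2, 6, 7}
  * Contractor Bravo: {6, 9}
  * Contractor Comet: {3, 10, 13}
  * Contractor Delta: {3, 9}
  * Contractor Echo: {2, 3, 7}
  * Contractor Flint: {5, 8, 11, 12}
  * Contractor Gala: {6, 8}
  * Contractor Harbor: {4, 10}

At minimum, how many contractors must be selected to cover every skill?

Atlas and Comet and Delta and Flint and Harbor together: Atlas ∪ Comet ∪ Delta ∪ Flint ∪ Harbor = {2, 3, 4, 5, 6, 7, 8, 9, 10, 11, 12, 13} — every skill is covered.
No 4 of the 8 contractors cover everything (all 70 combinations miss at least one skill), so 5 is optimal.

5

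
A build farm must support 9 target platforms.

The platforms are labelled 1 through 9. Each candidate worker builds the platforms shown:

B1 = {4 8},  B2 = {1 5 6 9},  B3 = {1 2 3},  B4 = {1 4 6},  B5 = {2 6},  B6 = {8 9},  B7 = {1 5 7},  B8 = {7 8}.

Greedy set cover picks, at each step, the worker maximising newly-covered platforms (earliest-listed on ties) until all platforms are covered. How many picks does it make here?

4

Greedy: pick B2 (covers 4 new) → pick B1 (covers 2 new) → pick B3 (covers 2 new) → pick B7 (covers 1 new). Total picks: 4.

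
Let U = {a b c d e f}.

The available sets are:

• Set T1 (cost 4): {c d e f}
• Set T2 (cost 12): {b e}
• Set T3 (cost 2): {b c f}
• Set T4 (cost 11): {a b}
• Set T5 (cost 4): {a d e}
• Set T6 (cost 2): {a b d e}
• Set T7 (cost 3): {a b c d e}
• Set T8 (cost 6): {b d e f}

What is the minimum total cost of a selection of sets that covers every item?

T3, T6 together cover every item (T3 ∪ T6 = {a, b, c, d, e, f}); total cost 2 + 2 = 4.
No covering selection has total cost below 4.

4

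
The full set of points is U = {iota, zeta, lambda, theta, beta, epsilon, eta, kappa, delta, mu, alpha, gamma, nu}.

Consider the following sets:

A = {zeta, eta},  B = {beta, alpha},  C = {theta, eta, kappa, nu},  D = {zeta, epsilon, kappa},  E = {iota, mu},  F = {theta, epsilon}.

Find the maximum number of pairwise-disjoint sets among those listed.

A, B, E, F are pairwise disjoint (A={zeta,eta}; B={beta,alpha}; E={iota,mu}; F={theta,epsilon}).
Every remaining set overlaps one of these, and no 5 of the listed sets are pairwise disjoint, so 4 is the maximum.

4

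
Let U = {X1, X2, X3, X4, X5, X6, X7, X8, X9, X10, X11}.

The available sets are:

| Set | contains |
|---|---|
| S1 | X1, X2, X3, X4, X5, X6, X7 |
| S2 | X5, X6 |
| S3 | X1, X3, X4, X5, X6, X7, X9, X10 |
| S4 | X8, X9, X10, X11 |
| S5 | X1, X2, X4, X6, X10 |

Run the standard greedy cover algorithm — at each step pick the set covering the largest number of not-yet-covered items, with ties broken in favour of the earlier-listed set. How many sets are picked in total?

Greedy: pick S3 (covers 8 new) → pick S4 (covers 2 new) → pick S1 (covers 1 new). Total picks: 3.
(The true minimum cover uses only 2 sets, so greedy is not optimal here.)

3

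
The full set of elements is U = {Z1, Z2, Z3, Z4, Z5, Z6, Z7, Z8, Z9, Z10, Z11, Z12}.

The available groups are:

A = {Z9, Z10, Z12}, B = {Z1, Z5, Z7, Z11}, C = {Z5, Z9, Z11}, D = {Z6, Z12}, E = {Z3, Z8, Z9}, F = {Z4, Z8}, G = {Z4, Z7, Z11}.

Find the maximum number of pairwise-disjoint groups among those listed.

3

B, D, F are pairwise disjoint (B={Z1,Z5,Z7,Z11}; D={Z6,Z12}; F={Z4,Z8}).
Every remaining group overlaps one of these, and no 4 of the listed groups are pairwise disjoint, so 3 is the maximum.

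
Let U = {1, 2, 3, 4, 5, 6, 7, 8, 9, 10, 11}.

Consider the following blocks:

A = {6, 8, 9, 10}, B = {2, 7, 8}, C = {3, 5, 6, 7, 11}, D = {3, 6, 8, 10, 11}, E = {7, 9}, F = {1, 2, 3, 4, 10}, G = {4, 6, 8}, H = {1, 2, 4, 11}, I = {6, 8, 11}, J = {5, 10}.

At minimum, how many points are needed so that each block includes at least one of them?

T = {1, 5, 8, 9} meets every block (each contains at least one member of T), and |T| = 4.
No choice of 3 points meets every block, so 4 is the minimum.

4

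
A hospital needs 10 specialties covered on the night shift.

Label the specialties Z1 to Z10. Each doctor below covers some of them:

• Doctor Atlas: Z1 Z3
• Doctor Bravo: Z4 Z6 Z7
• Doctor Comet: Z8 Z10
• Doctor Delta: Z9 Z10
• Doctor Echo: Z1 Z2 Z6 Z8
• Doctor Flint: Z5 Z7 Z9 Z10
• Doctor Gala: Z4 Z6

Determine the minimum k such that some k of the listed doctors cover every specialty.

4

Take {Atlas, Echo, Flint, Gala}. Their union is {Z1, Z2, Z3, Z4, Z5, Z6, Z7, Z8, Z9, Z10}, which is all 10 specialties.
No 3 of the 7 doctors cover everything (all 35 combinations miss at least one specialty), so 4 is optimal.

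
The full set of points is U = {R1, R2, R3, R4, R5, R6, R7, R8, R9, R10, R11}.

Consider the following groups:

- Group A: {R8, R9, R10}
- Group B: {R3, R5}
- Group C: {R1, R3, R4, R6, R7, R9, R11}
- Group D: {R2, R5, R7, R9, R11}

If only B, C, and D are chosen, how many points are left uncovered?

2

Union of B, C, D = {R1, R2, R3, R4, R5, R6, R7, R9, R11}.
Not covered: R8, R10 — 2 points.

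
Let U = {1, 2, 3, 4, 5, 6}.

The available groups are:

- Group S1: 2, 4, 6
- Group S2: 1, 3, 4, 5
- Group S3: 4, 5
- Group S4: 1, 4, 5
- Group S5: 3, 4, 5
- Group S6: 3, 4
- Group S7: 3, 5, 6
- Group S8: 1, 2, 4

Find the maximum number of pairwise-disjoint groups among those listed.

S7, S8 are pairwise disjoint (S7={3,5,6}; S8={1,2,4}).
Every remaining group overlaps one of these, and no 3 of the listed groups are pairwise disjoint, so 2 is the maximum.

2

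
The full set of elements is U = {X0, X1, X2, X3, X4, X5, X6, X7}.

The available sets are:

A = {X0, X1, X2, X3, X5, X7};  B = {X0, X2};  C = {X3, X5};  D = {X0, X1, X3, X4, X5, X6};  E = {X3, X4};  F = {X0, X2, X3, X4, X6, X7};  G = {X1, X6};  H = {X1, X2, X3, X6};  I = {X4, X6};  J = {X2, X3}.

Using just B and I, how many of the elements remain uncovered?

Union of B, I = {X0, X2, X4, X6}.
Not covered: X1, X3, X5, X7 — 4 elements.

4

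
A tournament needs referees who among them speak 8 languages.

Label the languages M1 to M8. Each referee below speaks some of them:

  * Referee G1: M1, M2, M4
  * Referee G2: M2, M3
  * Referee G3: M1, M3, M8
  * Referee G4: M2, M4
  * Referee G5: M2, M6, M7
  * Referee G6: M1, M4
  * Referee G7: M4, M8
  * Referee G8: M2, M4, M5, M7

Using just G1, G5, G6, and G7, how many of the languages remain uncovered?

2

Union of G1, G5, G6, G7 = {M1, M2, M4, M6, M7, M8}.
Not covered: M3, M5 — 2 languages.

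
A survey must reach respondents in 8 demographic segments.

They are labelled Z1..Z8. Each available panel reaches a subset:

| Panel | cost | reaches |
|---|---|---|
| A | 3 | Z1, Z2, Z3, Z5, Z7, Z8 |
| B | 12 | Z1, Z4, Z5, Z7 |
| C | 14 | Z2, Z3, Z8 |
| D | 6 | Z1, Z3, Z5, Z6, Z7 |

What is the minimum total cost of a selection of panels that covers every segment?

A, B, D together cover every segment (A ∪ B ∪ D = {Z1, Z2, Z3, Z4, Z5, Z6, Z7, Z8}); total cost 3 + 12 + 6 = 21.
No covering selection has total cost below 21.

21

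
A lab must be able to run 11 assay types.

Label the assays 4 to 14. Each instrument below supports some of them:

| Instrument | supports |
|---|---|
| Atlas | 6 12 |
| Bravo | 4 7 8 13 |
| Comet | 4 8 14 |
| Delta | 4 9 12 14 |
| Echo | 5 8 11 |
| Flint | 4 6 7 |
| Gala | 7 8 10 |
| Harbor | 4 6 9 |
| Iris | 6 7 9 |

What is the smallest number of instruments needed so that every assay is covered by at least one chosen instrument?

Take {Bravo, Delta, Echo, Gala, Harbor}. Their union is {4, 5, 6, 7, 8, 9, 10, 11, 12, 13, 14}, which is all 11 assays.
No 4 of the 9 instruments cover everything (all 126 combinations miss at least one assay), so 5 is optimal.

5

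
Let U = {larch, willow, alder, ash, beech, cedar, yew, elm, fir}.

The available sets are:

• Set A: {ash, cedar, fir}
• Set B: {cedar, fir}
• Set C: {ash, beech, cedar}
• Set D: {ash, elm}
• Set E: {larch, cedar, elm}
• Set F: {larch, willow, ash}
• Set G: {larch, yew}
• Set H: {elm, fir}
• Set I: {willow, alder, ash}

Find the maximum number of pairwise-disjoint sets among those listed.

B, D, G are pairwise disjoint (B={cedar,fir}; D={ash,elm}; G={larch,yew}).
Every remaining set overlaps one of these, and no 4 of the listed sets are pairwise disjoint, so 3 is the maximum.

3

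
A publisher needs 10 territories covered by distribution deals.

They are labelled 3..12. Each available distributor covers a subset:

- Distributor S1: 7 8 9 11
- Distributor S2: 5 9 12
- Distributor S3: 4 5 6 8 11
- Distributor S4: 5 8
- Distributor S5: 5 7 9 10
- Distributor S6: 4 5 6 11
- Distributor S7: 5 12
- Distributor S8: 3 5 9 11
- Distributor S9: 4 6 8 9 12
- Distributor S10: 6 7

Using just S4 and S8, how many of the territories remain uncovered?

Union of S4, S8 = {3, 5, 8, 9, 11}.
Not covered: 4, 6, 7, 10, 12 — 5 territories.

5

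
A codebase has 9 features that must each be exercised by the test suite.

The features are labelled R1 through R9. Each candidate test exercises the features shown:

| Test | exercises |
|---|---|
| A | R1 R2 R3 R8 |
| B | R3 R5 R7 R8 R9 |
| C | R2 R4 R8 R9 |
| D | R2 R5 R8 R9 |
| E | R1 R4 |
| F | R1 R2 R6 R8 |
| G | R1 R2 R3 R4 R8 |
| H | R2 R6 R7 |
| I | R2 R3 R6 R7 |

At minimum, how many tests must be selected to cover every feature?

Take {B, E, I}. Their union is {R1, R2, R3, R4, R5, R6, R7, R8, R9}, which is all 9 features.
No 2 of the 9 tests cover everything (all 36 combinations miss at least one feature), so 3 is optimal.

3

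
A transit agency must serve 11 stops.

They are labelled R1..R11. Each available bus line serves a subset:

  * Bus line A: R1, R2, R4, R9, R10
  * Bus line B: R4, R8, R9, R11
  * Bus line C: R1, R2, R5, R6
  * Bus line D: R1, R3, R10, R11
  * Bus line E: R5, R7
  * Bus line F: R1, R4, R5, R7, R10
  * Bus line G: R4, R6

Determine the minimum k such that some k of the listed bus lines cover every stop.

B and C and D and E together: B ∪ C ∪ D ∪ E = {R1, R2, R3, R4, R5, R6, R7, R8, R9, R10, R11} — every stop is covered.
Only D contains R3, so D is forced; the remaining 7 stops need at least 3 more bus lines (each remaining bus line adds at most 3) — so at least 4 bus lines are needed, and 4 is optimal.

4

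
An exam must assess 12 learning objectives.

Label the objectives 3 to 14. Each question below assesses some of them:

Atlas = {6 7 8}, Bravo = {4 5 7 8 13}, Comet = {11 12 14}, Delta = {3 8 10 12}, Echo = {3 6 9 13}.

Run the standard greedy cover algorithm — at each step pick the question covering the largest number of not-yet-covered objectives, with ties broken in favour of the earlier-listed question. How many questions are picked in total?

Greedy: pick Bravo (covers 5 new) → pick Comet (covers 3 new) → pick Echo (covers 3 new) → pick Delta (covers 1 new). Total picks: 4.

4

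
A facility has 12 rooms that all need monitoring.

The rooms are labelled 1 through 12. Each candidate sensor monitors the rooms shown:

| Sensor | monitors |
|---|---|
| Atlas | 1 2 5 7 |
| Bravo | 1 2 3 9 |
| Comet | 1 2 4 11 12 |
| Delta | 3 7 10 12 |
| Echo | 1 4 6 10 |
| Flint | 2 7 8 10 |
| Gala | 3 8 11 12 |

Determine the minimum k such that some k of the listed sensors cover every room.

4

Take {Atlas, Bravo, Echo, Gala}. Their union is {1, 2, 3, 4, 5, 6, 7, 8, 9, 10, 11, 12}, which is all 12 rooms.
Only Bravo contains 9, so Bravo is forced; the remaining 8 rooms need at least 3 more sensors (each remaining sensor adds at most 3) — so at least 4 sensors are needed, and 4 is optimal.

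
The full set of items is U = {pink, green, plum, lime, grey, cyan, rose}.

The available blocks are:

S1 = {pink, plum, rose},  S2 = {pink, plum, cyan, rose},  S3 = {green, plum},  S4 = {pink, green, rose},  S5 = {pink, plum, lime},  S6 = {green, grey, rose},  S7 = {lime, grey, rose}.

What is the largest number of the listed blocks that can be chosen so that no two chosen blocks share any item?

2

S5, S6 are pairwise disjoint (S5={pink,plum,lime}; S6={green,grey,rose}).
Every remaining block overlaps one of these, and no 3 of the listed blocks are pairwise disjoint, so 2 is the maximum.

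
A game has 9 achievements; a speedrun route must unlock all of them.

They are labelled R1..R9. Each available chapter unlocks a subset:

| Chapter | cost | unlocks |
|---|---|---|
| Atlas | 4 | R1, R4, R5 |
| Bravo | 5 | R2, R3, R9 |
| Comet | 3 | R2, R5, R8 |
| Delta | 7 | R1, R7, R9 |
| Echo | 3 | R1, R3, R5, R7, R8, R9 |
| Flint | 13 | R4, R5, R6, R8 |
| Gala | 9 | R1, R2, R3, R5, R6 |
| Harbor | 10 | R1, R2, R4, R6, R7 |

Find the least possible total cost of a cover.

13

Echo, Harbor together cover every achievement (Echo ∪ Harbor = {R1, R2, R3, R4, R5, R6, R7, R8, R9}); total cost 3 + 10 = 13.
The greedy pick Echo, Comet, Atlas, Gala costs 19; no covering selection beats 13.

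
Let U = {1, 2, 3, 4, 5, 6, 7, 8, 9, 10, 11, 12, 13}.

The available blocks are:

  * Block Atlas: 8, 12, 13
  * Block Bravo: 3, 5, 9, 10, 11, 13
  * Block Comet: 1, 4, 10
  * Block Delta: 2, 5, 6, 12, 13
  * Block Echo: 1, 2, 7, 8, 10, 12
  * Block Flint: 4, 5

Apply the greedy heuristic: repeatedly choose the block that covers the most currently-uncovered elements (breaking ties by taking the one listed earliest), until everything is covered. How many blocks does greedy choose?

4

Greedy: pick Bravo (covers 6 new) → pick Echo (covers 5 new) → pick Comet (covers 1 new) → pick Delta (covers 1 new). Total picks: 4.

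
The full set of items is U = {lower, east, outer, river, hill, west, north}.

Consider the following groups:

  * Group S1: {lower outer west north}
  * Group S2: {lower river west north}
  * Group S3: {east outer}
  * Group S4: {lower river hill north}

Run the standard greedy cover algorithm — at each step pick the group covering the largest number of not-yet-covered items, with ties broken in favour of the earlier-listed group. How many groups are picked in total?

3

Greedy: pick S1 (covers 4 new) → pick S4 (covers 2 new) → pick S3 (covers 1 new). Total picks: 3.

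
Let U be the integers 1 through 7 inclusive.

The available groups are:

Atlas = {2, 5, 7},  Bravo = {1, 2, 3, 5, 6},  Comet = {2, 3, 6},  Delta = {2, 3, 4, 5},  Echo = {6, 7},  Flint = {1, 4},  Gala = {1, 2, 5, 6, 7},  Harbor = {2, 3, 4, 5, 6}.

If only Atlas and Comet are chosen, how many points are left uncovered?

Union of Atlas, Comet = {2, 3, 5, 6, 7}.
Not covered: 1, 4 — 2 points.

2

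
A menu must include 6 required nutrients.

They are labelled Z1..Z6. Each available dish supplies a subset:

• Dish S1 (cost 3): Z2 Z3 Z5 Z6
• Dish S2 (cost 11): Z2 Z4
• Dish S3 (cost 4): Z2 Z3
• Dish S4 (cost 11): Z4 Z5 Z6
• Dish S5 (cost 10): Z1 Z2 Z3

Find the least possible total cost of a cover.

S4, S5 together cover every nutrient (S4 ∪ S5 = {Z1, Z2, Z3, Z4, Z5, Z6}); total cost 11 + 10 = 21.
The greedy pick S1, S5, S2 costs 24; no covering selection beats 21.

21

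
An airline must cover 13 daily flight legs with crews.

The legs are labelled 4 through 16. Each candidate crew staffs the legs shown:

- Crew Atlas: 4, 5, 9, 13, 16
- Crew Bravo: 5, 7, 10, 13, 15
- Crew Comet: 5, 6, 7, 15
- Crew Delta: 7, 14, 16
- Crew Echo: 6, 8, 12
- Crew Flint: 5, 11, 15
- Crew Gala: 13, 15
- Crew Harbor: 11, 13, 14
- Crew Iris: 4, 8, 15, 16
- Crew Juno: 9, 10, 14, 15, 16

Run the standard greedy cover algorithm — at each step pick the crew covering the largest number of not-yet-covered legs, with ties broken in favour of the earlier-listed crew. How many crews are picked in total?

4

Greedy: pick Atlas (covers 5 new) → pick Bravo (covers 3 new) → pick Echo (covers 3 new) → pick Harbor (covers 2 new). Total picks: 4.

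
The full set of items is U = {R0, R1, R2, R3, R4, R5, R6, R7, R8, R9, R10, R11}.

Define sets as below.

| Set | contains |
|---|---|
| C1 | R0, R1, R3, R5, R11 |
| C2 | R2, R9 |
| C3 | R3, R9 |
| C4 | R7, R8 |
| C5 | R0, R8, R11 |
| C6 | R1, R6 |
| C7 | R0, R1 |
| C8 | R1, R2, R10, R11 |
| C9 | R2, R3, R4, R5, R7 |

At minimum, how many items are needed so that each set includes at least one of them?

4

Take H = {R1, R2, R3, R8}. Each listed set contains at least one of these, so H is a hitting set of size 4.
No choice of 3 items meets every set, so 4 is the minimum.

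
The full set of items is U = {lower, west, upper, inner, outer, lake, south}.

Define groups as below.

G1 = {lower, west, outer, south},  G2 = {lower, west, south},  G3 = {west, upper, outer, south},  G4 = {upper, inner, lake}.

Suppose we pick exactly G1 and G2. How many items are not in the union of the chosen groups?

Union of G1, G2 = {lower, west, outer, south}.
Not covered: upper, inner, lake — 3 items.

3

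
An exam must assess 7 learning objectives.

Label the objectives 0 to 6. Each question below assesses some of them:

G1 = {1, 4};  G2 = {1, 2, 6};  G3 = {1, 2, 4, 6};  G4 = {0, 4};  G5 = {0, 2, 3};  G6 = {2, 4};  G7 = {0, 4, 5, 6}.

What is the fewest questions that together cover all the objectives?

3

G2 and G5 and G7 together: G2 ∪ G5 ∪ G7 = {0, 1, 2, 3, 4, 5, 6} — every objective is covered.
Only G5 contains 3, so G5 is forced; the remaining 4 objectives need at least 2 more questions (each remaining question adds at most 3) — so at least 3 questions are needed, and 3 is optimal.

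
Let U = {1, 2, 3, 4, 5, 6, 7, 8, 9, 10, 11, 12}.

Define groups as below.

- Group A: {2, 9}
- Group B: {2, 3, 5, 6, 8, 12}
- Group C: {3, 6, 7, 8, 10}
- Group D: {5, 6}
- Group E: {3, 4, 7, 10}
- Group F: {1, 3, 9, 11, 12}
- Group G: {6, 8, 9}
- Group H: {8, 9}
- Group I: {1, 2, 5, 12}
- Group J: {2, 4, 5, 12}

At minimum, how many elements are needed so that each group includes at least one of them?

T = {3, 5, 9} meets every group (each contains at least one member of T), and |T| = 3.
The groups D, E, H are pairwise disjoint, so any hitting set needs a separate element for each — at least 3. Hence 3 is optimal.

3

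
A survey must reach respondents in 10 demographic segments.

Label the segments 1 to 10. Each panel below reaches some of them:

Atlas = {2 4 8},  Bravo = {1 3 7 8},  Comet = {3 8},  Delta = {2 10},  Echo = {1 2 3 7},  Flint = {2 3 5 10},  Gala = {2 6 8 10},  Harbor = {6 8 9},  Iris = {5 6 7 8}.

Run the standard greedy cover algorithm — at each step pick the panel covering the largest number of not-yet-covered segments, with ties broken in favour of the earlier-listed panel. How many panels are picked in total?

Greedy: pick Bravo (covers 4 new) → pick Flint (covers 3 new) → pick Harbor (covers 2 new) → pick Atlas (covers 1 new). Total picks: 4.

4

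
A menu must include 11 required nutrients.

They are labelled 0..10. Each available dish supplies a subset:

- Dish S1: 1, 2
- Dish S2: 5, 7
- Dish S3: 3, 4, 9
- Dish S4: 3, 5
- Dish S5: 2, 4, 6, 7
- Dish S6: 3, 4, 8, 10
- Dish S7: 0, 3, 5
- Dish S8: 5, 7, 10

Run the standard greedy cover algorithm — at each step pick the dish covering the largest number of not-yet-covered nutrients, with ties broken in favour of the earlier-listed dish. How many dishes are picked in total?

Greedy: pick S5 (covers 4 new) → pick S6 (covers 3 new) → pick S7 (covers 2 new) → pick S1 (covers 1 new) → pick S3 (covers 1 new). Total picks: 5.

5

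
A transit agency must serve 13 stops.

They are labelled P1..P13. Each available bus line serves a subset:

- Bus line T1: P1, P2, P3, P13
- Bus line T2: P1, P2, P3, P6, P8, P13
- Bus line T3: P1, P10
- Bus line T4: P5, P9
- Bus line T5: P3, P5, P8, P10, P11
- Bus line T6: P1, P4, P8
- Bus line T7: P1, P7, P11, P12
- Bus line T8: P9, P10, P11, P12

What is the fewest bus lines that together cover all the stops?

5

Take {T2, T5, T6, T7, T8}. Their union is {P1, P2, P3, P4, P5, P6, P7, P8, P9, P10, P11, P12, P13}, which is all 13 stops.
No 4 of the 8 bus lines cover everything (all 70 combinations miss at least one stop), so 5 is optimal.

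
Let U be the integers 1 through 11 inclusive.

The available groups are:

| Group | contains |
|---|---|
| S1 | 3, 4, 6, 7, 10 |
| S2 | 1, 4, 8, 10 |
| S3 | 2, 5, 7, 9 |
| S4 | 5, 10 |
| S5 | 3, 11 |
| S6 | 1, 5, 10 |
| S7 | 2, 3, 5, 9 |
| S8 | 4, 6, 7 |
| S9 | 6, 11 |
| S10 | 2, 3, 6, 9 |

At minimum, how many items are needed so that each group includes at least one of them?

4

The 4 items {5, 6, 10, 11} hit every group.
No choice of 3 items meets every group, so 4 is the minimum.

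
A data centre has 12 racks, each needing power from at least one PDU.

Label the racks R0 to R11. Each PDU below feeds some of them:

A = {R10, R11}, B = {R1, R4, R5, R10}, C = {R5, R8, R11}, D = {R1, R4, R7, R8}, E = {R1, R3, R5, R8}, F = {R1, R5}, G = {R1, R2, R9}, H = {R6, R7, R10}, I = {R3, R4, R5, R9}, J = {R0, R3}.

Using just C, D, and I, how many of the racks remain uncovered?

4

Union of C, D, I = {R1, R3, R4, R5, R7, R8, R9, R11}.
Not covered: R0, R2, R6, R10 — 4 racks.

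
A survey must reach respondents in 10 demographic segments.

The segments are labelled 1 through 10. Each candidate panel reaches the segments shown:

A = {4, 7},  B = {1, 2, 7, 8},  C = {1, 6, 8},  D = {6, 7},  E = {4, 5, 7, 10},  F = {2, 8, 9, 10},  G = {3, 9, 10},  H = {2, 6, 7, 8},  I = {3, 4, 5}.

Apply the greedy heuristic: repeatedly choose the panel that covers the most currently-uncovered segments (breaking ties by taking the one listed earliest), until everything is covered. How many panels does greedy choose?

4

Greedy: pick B (covers 4 new) → pick E (covers 3 new) → pick G (covers 2 new) → pick C (covers 1 new). Total picks: 4.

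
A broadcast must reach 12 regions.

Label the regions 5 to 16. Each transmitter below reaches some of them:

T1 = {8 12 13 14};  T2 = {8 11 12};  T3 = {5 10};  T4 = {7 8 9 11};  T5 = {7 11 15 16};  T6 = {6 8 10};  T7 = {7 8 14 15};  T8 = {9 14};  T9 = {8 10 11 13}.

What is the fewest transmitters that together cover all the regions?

5

Take {T1, T3, T4, T5, T6}. Their union is {5, 6, 7, 8, 9, 10, 11, 12, 13, 14, 15, 16}, which is all 12 regions.
No 4 of the 9 transmitters cover everything (all 126 combinations miss at least one region), so 5 is optimal.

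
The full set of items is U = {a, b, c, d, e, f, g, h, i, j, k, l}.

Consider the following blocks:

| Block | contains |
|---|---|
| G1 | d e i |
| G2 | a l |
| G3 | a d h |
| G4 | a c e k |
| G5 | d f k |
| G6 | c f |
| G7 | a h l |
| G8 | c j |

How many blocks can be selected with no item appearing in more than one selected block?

G2, G5, G8 are pairwise disjoint (G2={a,l}; G5={d,f,k}; G8={c,j}).
Every remaining block overlaps one of these, and no 4 of the listed blocks are pairwise disjoint, so 3 is the maximum.

3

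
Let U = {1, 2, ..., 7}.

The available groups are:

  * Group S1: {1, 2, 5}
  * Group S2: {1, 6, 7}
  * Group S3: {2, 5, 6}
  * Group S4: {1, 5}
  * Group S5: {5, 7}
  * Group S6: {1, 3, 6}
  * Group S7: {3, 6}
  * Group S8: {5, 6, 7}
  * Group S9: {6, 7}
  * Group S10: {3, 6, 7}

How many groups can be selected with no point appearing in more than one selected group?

S4, S7 are pairwise disjoint (S4={1,5}; S7={3,6}).
Every remaining group overlaps one of these, and no 3 of the listed groups are pairwise disjoint, so 2 is the maximum.

2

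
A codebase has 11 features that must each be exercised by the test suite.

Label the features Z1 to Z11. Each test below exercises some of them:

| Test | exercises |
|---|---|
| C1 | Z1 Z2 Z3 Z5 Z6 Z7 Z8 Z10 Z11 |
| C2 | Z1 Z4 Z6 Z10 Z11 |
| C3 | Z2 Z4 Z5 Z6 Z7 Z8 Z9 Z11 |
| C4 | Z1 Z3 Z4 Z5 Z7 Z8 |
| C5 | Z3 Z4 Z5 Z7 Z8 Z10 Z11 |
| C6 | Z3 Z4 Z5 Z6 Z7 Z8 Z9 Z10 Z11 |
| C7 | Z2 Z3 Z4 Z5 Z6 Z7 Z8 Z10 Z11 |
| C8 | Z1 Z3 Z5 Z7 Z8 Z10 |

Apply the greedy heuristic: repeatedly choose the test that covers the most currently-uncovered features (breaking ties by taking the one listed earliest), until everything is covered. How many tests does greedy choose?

2

Greedy: pick C1 (covers 9 new) → pick C3 (covers 2 new). Total picks: 2.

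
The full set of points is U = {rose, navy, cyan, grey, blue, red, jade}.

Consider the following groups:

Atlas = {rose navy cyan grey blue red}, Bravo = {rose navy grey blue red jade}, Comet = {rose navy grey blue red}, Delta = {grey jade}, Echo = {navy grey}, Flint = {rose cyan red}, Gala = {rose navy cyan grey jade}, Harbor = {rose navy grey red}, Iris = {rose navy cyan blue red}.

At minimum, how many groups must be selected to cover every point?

Atlas and Bravo together: Atlas ∪ Bravo = {rose, navy, cyan, grey, blue, red, jade} — every point is covered.
No single group has all 7 points (the largest, Atlas, has 6), so 2 is optimal.

2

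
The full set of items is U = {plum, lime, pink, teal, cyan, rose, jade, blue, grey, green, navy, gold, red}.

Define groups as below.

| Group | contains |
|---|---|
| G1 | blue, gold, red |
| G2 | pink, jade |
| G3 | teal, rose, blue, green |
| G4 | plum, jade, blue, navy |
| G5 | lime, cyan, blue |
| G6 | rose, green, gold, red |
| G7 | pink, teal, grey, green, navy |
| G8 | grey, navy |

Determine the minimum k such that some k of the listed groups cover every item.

G4, G5, G6, and G7 cover everything between them: the union {plum, lime, pink, teal, cyan, rose, jade, blue, grey, green, navy, gold, red} is all of U.
Only G4 contains plum, so G4 is forced; the remaining 9 items need at least 3 more groups (each remaining group adds at most 4) — so at least 4 groups are needed, and 4 is optimal.

4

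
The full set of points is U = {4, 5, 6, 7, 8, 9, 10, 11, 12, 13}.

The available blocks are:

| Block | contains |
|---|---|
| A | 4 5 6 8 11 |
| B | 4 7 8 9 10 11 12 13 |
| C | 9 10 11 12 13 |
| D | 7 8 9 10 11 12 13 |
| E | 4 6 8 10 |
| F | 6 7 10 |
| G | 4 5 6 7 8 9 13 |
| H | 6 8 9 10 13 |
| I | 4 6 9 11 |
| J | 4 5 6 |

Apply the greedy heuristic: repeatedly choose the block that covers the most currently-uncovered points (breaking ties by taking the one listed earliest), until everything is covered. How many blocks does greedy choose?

2

Greedy: pick B (covers 8 new) → pick A (covers 2 new). Total picks: 2.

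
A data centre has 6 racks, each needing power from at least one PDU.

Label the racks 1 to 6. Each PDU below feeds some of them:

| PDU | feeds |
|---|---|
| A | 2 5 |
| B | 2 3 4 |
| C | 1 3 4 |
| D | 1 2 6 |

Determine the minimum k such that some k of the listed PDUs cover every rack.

A and C and D together: A ∪ C ∪ D = {1, 2, 3, 4, 5, 6} — every rack is covered.
Only A contains 5, so A is forced; the remaining 4 racks need at least 2 more PDUs (each remaining PDU adds at most 3) — so at least 3 PDUs are needed, and 3 is optimal.

3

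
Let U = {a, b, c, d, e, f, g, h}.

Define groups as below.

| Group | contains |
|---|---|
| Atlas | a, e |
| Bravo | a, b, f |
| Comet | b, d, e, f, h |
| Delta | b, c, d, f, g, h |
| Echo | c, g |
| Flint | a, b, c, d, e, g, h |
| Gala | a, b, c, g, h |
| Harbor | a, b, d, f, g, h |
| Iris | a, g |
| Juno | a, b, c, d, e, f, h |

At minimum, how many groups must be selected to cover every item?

2

Take {Gala, Juno}. Their union is {a, b, c, d, e, f, g, h}, which is all 8 items.
No single group has all 8 items (the largest, Flint, has 7), so 2 is optimal.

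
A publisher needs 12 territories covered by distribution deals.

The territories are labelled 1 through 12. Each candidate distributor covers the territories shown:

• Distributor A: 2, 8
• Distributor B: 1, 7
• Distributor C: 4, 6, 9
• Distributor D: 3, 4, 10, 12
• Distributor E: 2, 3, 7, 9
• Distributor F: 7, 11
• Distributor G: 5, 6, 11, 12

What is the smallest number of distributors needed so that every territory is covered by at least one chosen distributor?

Take {A, B, C, D, G}. Their union is {1, 2, 3, 4, 5, 6, 7, 8, 9, 10, 11, 12}, which is all 12 territories.
No 4 of the 7 distributors cover everything (all 35 combinations miss at least one territory), so 5 is optimal.

5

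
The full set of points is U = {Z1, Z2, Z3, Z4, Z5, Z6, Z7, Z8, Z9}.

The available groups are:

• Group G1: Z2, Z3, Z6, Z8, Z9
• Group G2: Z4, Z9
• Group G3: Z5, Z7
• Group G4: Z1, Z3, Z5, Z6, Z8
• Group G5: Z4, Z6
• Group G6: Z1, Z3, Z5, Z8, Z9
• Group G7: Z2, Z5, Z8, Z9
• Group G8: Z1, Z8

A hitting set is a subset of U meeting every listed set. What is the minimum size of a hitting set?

3

Take H = {Z4, Z7, Z8}. Each listed group contains at least one of these, so H is a hitting set of size 3.
The groups G3, G5, G8 are pairwise disjoint, so any hitting set needs a separate point for each — at least 3. Hence 3 is optimal.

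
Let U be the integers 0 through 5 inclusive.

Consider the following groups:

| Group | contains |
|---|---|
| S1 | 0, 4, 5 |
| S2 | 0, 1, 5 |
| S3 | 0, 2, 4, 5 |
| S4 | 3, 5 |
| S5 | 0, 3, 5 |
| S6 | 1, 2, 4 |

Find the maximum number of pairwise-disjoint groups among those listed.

S4, S6 are pairwise disjoint (S4={3,5}; S6={1,2,4}).
Every remaining group overlaps one of these, and no 3 of the listed groups are pairwise disjoint, so 2 is the maximum.

2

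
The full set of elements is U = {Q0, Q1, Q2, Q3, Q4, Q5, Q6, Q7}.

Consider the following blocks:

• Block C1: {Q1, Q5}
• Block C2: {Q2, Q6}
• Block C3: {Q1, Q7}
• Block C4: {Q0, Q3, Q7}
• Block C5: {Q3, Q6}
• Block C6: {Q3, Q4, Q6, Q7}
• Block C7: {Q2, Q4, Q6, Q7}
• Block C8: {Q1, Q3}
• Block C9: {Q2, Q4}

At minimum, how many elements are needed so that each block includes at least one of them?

The 3 elements {Q1, Q2, Q3} hit every block.
The blocks C3, C5, C9 are pairwise disjoint, so any hitting set needs a separate element for each — at least 3. Hence 3 is optimal.

3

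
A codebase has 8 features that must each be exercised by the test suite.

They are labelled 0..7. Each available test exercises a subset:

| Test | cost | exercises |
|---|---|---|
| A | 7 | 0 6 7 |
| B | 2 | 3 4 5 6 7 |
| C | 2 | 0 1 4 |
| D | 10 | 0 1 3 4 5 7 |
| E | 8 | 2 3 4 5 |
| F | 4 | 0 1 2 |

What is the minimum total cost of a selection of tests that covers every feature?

B, F together cover every feature (B ∪ F = {0, 1, 2, 3, 4, 5, 6, 7}); total cost 2 + 4 = 6.
The greedy pick B, C, F costs 8; no covering selection beats 6.

6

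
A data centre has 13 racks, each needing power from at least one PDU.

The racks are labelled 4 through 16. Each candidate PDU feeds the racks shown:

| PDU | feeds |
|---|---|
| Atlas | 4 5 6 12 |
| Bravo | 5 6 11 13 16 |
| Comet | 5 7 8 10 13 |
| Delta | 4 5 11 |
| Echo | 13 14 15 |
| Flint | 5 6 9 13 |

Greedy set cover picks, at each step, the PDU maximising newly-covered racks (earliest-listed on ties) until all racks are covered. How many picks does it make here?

5

Greedy: pick Bravo (covers 5 new) → pick Comet (covers 3 new) → pick Atlas (covers 2 new) → pick Echo (covers 2 new) → pick Flint (covers 1 new). Total picks: 5.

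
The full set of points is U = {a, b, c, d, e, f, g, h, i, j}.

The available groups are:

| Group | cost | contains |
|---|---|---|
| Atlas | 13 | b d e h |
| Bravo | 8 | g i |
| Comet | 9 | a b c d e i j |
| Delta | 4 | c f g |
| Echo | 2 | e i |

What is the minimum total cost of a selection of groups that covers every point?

Atlas, Comet, Delta together cover every point (Atlas ∪ Comet ∪ Delta = {a, b, c, d, e, f, g, h, i, j}); total cost 13 + 9 + 4 = 26.
The greedy pick Echo, Delta, Comet, Atlas costs 28; no covering selection beats 26.

26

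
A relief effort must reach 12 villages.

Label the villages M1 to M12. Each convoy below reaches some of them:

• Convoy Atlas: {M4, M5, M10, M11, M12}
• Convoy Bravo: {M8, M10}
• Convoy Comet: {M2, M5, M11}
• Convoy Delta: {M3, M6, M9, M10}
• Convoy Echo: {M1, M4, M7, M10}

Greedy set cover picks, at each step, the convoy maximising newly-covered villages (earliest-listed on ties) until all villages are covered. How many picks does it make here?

Greedy: pick Atlas (covers 5 new) → pick Delta (covers 3 new) → pick Echo (covers 2 new) → pick Bravo (covers 1 new) → pick Comet (covers 1 new). Total picks: 5.

5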